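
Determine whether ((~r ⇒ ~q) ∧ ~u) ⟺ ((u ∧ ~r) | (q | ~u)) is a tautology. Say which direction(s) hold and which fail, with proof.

Converse. This fails. Under r = F, u = T, q = F, the left side is false but the right side is true.

Forward direction. Assume the antecedent. If r is true, the antecedent forces (r = T, u = F, q = F) or (r = T, u = F, q = T), and (u ∧ ~r) | (q | ~u) holds there. If r is false, (u ∧ ~r) | (q | ~u) reduces to true regardless of the other variables. Either way (u ∧ ~r) | (q | ~u) holds.

Only the forward direction holds.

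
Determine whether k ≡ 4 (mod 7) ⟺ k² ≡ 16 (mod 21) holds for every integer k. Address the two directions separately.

Neither implication holds.

(⟹) This fails: take k = 18. Then 18 ≡ 4 (mod 7), but 18² = 324 ≡ 9 (mod 21), not 16.

(⟸) This fails: take k = 10. Then 10² = 100 ≡ 16 (mod 21), yet 10 ≡ 3 (mod 7), not 4.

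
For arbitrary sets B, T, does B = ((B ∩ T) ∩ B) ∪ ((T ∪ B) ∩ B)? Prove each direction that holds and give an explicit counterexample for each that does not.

Both inclusions hold.

(⊇) Let x ∈ ((B ∩ T) ∩ B) ∪ ((T ∪ B) ∩ B). Then either x ∈ B and x ∉ T; or x ∈ B ∩ T. In each case x ∈ B, so ((B ∩ T) ∩ B) ∪ ((T ∪ B) ∩ B) ⊆ B.

(⊆) Let x ∈ B. Then either x ∈ B and x ∉ T; or x ∈ B ∩ T. In each case x ∈ ((B ∩ T) ∩ B) ∪ ((T ∪ B) ∩ B), so B ⊆ ((B ∩ T) ∩ B) ∪ ((T ∪ B) ∩ B).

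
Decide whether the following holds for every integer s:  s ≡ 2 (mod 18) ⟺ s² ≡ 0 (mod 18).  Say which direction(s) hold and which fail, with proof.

(⇒) fails and (⇐) fails.

(⇒) This fails: take s = 2. Then 2 ≡ 2 (mod 18), but 2² = 4 ≡ 4 (mod 18), not 0.

(⇐) This fails: take s = 0. Then 0² = 0 ≡ 0 (mod 18), yet 0 ≡ 0 (mod 18), not 2.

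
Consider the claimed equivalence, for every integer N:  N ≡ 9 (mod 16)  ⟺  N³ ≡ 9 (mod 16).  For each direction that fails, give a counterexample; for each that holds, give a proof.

Both directions hold; the statement is true.

(⇒) Suppose N ≡ 9 (mod 16). Write N = 16j + 9. Then (16j + 9)³ = 4096j³ + 6912j² + 3888j + 729 = 16(256j³ + 432j² + 243j + 45) + 9, so N³ ≡ 9 (mod 16).

(⇐) Conversely, suppose N³ ≡ 9 (mod 16). The only residue r in {0, …, 15} with r³ ≡ 9 (mod 16) is r = 9, so N ≡ 9 (mod 16).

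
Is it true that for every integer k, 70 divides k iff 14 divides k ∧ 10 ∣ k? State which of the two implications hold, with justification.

[⇒] If 70 ∣ k, write k = 70q. Since 70 = 5·14, k = 14·(5q), so 14 ∣ k; and since 70 = 7·10, k = 10·(7q), so 10 ∣ k.

[⇐] Suppose 14 ∣ k and 10 ∣ k. Any common multiple of 14 and 10 is a multiple of their lcm; here lcm(14, 10) = 14·10/gcd(14, 10) = 140/2 = 70, so 70 ∣ k.

The biconditional holds.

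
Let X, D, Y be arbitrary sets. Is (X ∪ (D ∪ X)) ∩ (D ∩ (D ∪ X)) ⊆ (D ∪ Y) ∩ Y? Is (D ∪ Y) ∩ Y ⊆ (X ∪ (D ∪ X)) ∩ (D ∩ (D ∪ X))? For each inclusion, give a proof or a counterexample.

Both inclusions fail.

(⊆) This inclusion fails. Take X = ∅, D = {1}, Y = ∅; then 1 ∈ (X ∪ (D ∪ X)) ∩ (D ∩ (D ∪ X)) but 1 ∉ (D ∪ Y) ∩ Y.

(⊇) This inclusion fails. Take X = ∅, D = ∅, Y = {1}; then 1 ∈ (D ∪ Y) ∩ Y but 1 ∉ (X ∪ (D ∪ X)) ∩ (D ∩ (D ∪ X)).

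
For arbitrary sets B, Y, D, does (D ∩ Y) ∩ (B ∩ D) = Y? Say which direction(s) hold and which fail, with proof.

(⊆) holds; (⊇) fails.

(⊆) Let x ∈ (D ∩ Y) ∩ (B ∩ D). Then x ∈ B ∩ Y ∩ D, from which x ∈ Y.

(⊇) This inclusion fails. Take B = ∅, Y = {1}, D = ∅; then 1 ∈ Y but 1 ∉ (D ∩ Y) ∩ (B ∩ D).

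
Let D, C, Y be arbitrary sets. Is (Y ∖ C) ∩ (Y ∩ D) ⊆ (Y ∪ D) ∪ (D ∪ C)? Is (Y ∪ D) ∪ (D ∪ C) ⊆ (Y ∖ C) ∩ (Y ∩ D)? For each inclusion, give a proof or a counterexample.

The sets are not equal: only the forward inclusion holds.

Forward inclusion. Let x ∈ (Y ∖ C) ∩ (Y ∩ D). Then x ∈ D ∩ Y and x ∉ C, from which x ∈ (Y ∪ D) ∪ (D ∪ C).

Reverse inclusion. This inclusion fails. Take D = {1}, C = ∅, Y = ∅; then 1 ∈ (Y ∪ D) ∪ (D ∪ C) but 1 ∉ (Y ∖ C) ∩ (Y ∩ D).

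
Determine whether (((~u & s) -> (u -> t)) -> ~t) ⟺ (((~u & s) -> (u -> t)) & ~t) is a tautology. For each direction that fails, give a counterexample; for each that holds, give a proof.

(⇒) Assume the antecedent. If s is true, the antecedent forces (s = T, u = F, t = F) or (s = T, u = T, t = F), and ((~u & s) -> (u -> t)) & ~t holds there. If s is false, the antecedent forces (s = F, u = F, t = F) or (s = F, u = T, t = F), and ((~u & s) -> (u -> t)) & ~t holds there. Either way ((~u & s) -> (u -> t)) & ~t holds.

(⇐) Assume the antecedent. If s is true, the antecedent forces (s = T, u = F, t = F) or (s = T, u = T, t = F), and ((~u & s) -> (u -> t)) -> ~t holds there. If s is false, the antecedent forces (s = F, u = F, t = F) or (s = F, u = T, t = F), and ((~u & s) -> (u -> t)) -> ~t holds there. Either way ((~u & s) -> (u -> t)) -> ~t holds.

Equivalent; both directions hold.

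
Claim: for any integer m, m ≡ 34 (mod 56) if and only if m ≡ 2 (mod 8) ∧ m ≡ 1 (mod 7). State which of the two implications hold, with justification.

Neither direction holds.

(⟹) This fails: m = 34 gives 34 ≡ 34 (mod 56) but 34 ≡ 6 (mod 7), so the conjunction on the right does not hold.

(⟸) This fails: m = 50 satisfies both congruences on the right (50 ≡ 2 mod 8 and 50 ≡ 1 mod 7) yet 50 ≡ 50 (mod 56), not 34.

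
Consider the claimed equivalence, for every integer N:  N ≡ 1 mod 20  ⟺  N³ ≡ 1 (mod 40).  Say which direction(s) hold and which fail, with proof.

[⇐] The residues r modulo 40 with r³ ≡ 1 (mod 40) are exactly {1}, and each is ≡ 1 (mod 20).

[⇒] This fails: take N = 21. Then 21 ≡ 1 (mod 20), but 21³ = 9261 ≡ 21 (mod 40), not 1.

The forward direction fails; the converse holds.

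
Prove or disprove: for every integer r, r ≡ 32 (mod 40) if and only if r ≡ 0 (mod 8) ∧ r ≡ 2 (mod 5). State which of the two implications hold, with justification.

Both directions hold; the statement is true.

(⇐) If r ≡ 0 (mod 8) and r ≡ 2 (mod 5), then by the Chinese remainder theorem r ≡ 32 (mod 40). This is exactly r ≡ 32 (mod 40).

(⇒) Suppose r ≡ 32 (mod 40); write r = 40j + 32. Since 8 ∣ 40, reducing mod 8 gives r ≡ 32 ≡ 0 (mod 8); since 5 ∣ 40, reducing mod 5 gives r ≡ 32 ≡ 2 (mod 5).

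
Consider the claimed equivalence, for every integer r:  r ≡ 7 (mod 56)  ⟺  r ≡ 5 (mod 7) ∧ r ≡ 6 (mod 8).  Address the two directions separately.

Both directions fail.

Forward direction. This fails: r = 7 gives 7 ≡ 7 (mod 56) but 7 ≡ 0 (mod 7), so the conjunction on the right does not hold.

Converse. This fails: r = 54 satisfies both congruences on the right (54 ≡ 5 mod 7 and 54 ≡ 6 mod 8) yet 54 ≡ 54 (mod 56), not 7.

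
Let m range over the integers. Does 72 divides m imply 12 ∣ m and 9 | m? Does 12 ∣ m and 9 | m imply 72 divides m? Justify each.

(⟹) If 72 ∣ m, write m = 72q. Since 72 = 6·12, m = 12·(6q), so 12 ∣ m; and since 72 = 8·9, m = 9·(8q), so 9 ∣ m.

(⟸) This fails: take m = 36. Both 12 ∣ 36 and 9 ∣ 36, yet 36 is not a multiple of 72 (since 36 = 0·72 + 36), so 72 ∤ 36.

Not equivalent: only (⇒) holds.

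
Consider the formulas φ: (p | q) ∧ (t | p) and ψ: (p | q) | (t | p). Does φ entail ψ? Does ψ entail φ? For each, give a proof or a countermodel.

(→) Assume the antecedent. If p is true, (p | q) | (t | p) reduces to true regardless of the other variables. If p is false, the antecedent forces (p = F, q = T, t = T), and (p | q) | (t | p) holds there. Either way (p | q) | (t | p) holds.

(←) This fails. Under p = F, q = T, t = F, the left side is false but the right side is true.

Only the forward implication holds.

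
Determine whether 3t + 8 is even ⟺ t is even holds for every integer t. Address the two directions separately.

The biconditional holds.

(⇒) Suppose 3t + 8 is even. Since 3 is odd, 3t and t have the same parity, so 3t + 8 ≡ t + 8 (mod 2). As 8 is even, 3t + 8 is even exactly when t is even. Thus t is even.

(⇐) Conversely, suppose t is even; write t = 2j. Then 3t + 8 = 3·(2j) + 8 = 2·3j + 8, which is even.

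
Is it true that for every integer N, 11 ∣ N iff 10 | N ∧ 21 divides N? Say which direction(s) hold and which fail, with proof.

[⇒] This fails: take N = 11. Certainly 11 ∣ 11, but 10 ∤ 11.

[⇐] This fails: take N = 210. Both 10 ∣ 210 and 21 ∣ 210, yet 210 is not a multiple of 11 (since 210 = 19·11 + 1), so 11 ∤ 210.

Neither implication holds.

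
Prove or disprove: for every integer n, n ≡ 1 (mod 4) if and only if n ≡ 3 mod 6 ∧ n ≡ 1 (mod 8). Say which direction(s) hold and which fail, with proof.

The forward direction fails; the converse holds.

[⇒] This fails: n = 1 gives 1 ≡ 1 (mod 4) but 1 ≡ 1 (mod 6), so the conjunction on the right does not hold.

[⇐] Conversely, if n ≡ 3 (mod 6) and n ≡ 1 (mod 8), then by the Chinese remainder theorem n ≡ 9 (mod 24). Since 9 ≡ 1 (mod 4) and 4 ∣ 24, we get n ≡ 1 (mod 4).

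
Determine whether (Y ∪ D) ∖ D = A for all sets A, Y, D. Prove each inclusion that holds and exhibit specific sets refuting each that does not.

(⟹) This inclusion fails. Take A = ∅, Y = {1}, D = ∅; then 1 ∈ (Y ∪ D) ∖ D but 1 ∉ A.

(⟸) This inclusion fails. Take A = {1}, Y = ∅, D = ∅; then 1 ∈ A but 1 ∉ (Y ∪ D) ∖ D.

Neither inclusion holds.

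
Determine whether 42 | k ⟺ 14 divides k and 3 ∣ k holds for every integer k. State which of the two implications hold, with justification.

(→) If 42 ∣ k, write k = 42q. Since 42 = 3·14, k = 14·(3q), so 14 ∣ k; and since 42 = 14·3, k = 3·(14q), so 3 ∣ k.

(←) Suppose 14 ∣ k and 3 ∣ k. Any common multiple of 14 and 3 is a multiple of their lcm; here gcd(14, 3) = 1, so lcm(14, 3) = 14·3 = 42, so 42 ∣ k.

Both directions hold; the statement is true.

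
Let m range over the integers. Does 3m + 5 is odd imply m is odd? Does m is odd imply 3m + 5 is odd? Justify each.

Neither implication holds.

Forward direction. This fails: m = 2 gives 3m + 5 = 11, which is odd, but 2 is even, not odd.

Converse. This also fails: m = 3 is odd, but 3m + 5 = 14 is even, not odd.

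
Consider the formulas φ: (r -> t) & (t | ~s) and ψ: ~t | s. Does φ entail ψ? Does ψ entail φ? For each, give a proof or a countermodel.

(⇒) This fails. Under t = T, r = F, s = F, the left side is true but the right side is false.

(⇐) This fails. Under t = F, r = T, s = F, the left side is false but the right side is true.

(⇒) fails and (⇐) fails.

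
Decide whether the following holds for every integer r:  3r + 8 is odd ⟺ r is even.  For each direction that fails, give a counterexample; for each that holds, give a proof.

(⇒) fails and (⇐) fails.

(⟹) This fails: r = 1 gives 3r + 8 = 11, which is odd, but 1 is odd, not even.

(⟸) This also fails: r = 0 is even, but 3r + 8 = 8 is even, not odd.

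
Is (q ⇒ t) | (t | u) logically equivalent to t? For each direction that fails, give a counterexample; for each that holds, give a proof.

(⇒) fails; (⇐) holds.

(→) This fails. Under q = F, u = F, t = F, the left side is true but the right side is false.

(←) Assume the antecedent. If q is true, the antecedent forces (q = T, u = F, t = T) or (q = T, u = T, t = T), and (q ⇒ t) | (t | u) holds there. If q is false, (q ⇒ t) | (t | u) reduces to true regardless of the other variables. Either way (q ⇒ t) | (t | u) holds.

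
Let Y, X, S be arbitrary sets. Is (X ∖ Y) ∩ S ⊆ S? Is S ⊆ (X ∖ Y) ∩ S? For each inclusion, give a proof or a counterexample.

The sets are not equal: only the forward inclusion holds.

(⊆) Let x ∈ (X ∖ Y) ∩ S. Then x ∈ X ∩ S and x ∉ Y, from which x ∈ S.

(⊇) This inclusion fails. Take Y = ∅, X = ∅, S = {1}; then 1 ∈ S but 1 ∉ (X ∖ Y) ∩ S.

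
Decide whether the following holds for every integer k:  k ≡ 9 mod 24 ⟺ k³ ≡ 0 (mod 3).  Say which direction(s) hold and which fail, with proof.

(⇐) This fails: take k = 0. Then 0³ = 0 ≡ 0 (mod 3), yet 0 ≡ 0 (mod 24), not 9.

(⇒) Suppose k ≡ 9 (mod 24). Then k³ ≡ 9³ = 729 (mod 24), and since 3 ∣ 24, also k³ ≡ 0 (mod 3).

Only the forward direction holds.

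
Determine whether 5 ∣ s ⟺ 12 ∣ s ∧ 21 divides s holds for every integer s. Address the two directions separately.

Forward direction. This fails: take s = 5. Certainly 5 ∣ 5, but 12 ∤ 5.

Converse. This fails: take s = 84. Both 12 ∣ 84 and 21 ∣ 84, yet 84 is not a multiple of 5 (since 84 = 16·5 + 4), so 5 ∤ 84.

Both directions fail.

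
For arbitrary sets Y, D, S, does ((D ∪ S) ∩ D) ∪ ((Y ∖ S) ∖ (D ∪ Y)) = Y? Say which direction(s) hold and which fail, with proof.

Both inclusions fail.

Forward inclusion. This inclusion fails. Take Y = ∅, D = {1}, S = ∅; then 1 ∈ ((D ∪ S) ∩ D) ∪ ((Y ∖ S) ∖ (D ∪ Y)) but 1 ∉ Y.

Reverse inclusion. This inclusion fails. Take Y = {1}, D = ∅, S = ∅; then 1 ∈ Y but 1 ∉ ((D ∪ S) ∩ D) ∪ ((Y ∖ S) ∖ (D ∪ Y)).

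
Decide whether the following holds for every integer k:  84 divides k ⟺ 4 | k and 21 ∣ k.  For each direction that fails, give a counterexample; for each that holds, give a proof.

Both directions hold; the statement is true.

Forward direction. If 84 ∣ k, write k = 84q. Since 84 = 21·4, k = 4·(21q), so 4 ∣ k; and since 84 = 4·21, k = 21·(4q), so 21 ∣ k.

Converse. Suppose 4 ∣ k and 21 ∣ k. Any common multiple of 4 and 21 is a multiple of their lcm; here gcd(4, 21) = 1, so lcm(4, 21) = 4·21 = 84, so 84 ∣ k.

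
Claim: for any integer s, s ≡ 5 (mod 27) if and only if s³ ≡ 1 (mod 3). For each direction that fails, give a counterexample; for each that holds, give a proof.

(⟹) This fails: take s = 5. Then 5 ≡ 5 (mod 27), but 5³ = 125 ≡ 2 (mod 3), not 1.

(⟸) This fails: take s = 1. Then 1³ = 1 ≡ 1 (mod 3), yet 1 ≡ 1 (mod 27), not 5.

Both directions fail.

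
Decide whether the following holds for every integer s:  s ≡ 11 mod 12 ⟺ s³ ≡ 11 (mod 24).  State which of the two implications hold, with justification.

(→) This fails: take s = 23. Then 23 ≡ 11 (mod 12), but 23³ = 12167 ≡ 23 (mod 24), not 11.

(←) Conversely, the residues r modulo 24 with r³ ≡ 11 (mod 24) are exactly {11}, and each is ≡ 11 (mod 12).

Only the converse holds.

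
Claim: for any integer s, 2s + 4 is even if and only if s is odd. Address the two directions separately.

Only the converse holds.

Forward direction. This fails: take s = 6. Then 2s + 4 = 16, which is even, yet s = 6 is even, not odd.

Converse. Suppose s is odd. Since 2 is even, 2s is even for every s, so 2s + 4 has the same parity as 4, which is even. Hence 2s + 4 is even.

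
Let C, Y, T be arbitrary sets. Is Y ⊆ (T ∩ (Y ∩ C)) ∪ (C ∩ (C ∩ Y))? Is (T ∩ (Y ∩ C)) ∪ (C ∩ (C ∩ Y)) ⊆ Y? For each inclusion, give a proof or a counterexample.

(⟹) This inclusion fails. Take C = ∅, Y = {1}, T = ∅; then 1 ∈ Y but 1 ∉ (T ∩ (Y ∩ C)) ∪ (C ∩ (C ∩ Y)).

(⟸) Let x ∈ (T ∩ (Y ∩ C)) ∪ (C ∩ (C ∩ Y)). Then either x ∈ C ∩ Y and x ∉ T; or x ∈ C ∩ Y ∩ T. In each case x ∈ Y, so (T ∩ (Y ∩ C)) ∪ (C ∩ (C ∩ Y)) ⊆ Y.

The sets are not equal: only the reverse inclusion holds.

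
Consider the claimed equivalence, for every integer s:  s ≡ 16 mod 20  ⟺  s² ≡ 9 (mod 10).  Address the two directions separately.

Both directions fail.

(⟹) This fails: take s = 16. Then 16 ≡ 16 (mod 20), but 16² = 256 ≡ 6 (mod 10), not 9.

(⟸) This fails: take s = 3. Then 3² = 9 ≡ 9 (mod 10), yet 3 ≡ 3 (mod 20), not 16.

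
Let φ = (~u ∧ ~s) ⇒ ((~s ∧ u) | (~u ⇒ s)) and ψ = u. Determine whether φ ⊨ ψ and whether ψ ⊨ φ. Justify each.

(←) Assume the antecedent. If s is true, the consequent reduces to true regardless of the other variables. If s is false, the antecedent forces (s = F, u = T), and the consequent holds there. Either way the consequent holds.

(→) This fails. Under s = T, u = F, the left side is true but the right side is false.

Only the reverse direction holds.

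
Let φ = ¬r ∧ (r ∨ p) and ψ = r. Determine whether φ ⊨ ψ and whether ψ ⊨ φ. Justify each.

(⇒) This fails. Under p = T, r = F, the left side is true but the right side is false.

(⇐) This fails. Under p = F, r = T, the left side is false but the right side is true.

Neither implication holds.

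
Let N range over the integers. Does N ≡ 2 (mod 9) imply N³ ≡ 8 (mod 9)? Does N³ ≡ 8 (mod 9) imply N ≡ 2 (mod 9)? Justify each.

[⇒] Suppose N ≡ 2 (mod 9). Write N = 9j + 2. Then (9j + 2)³ = 729j³ + 486j² + 108j + 8 = 9(81j³ + 54j² + 12j) + 8, so N³ ≡ 8 (mod 9).

[⇐] This fails: take N = 5. Then 5³ = 125 ≡ 8 (mod 9), yet 5 ≡ 5 (mod 9), not 2.

The forward direction holds; the converse fails.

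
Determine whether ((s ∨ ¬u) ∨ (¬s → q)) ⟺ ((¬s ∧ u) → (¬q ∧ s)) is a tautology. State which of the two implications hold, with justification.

The forward direction fails; the converse holds.

[⇒] This fails. Under u = T, s = F, q = T, the left side is true but the right side is false.

[⇐] Assume the antecedent. If u is true, the antecedent forces (u = T, s = T, q = F) or (u = T, s = T, q = T), and (s ∨ ¬u) ∨ (¬s → q) holds there. If u is false, (s ∨ ¬u) ∨ (¬s → q) reduces to true regardless of the other variables. Either way (s ∨ ¬u) ∨ (¬s → q) holds.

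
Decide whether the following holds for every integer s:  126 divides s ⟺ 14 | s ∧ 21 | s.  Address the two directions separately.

Forward direction. If 126 ∣ s, write s = 126q. Since 126 = 9·14, s = 14·(9q), so 14 ∣ s; and since 126 = 6·21, s = 21·(6q), so 21 ∣ s.

Converse. This fails: take s = 42. Both 14 ∣ 42 and 21 ∣ 42, yet 42 is not a multiple of 126 (since 42 = 0·126 + 42), so 126 ∤ 42.

(⇒) holds; (⇐) fails.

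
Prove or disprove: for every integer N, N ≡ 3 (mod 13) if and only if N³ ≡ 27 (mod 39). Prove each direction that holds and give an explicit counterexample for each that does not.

(⇒) fails and (⇐) fails.

(⟹) This fails: take N = 16. Then 16 ≡ 3 (mod 13), but 16³ = 4096 ≡ 1 (mod 39), not 27.

(⟸) This fails: take N = 9. Then 9³ = 729 ≡ 27 (mod 39), yet 9 ≡ 9 (mod 13), not 3.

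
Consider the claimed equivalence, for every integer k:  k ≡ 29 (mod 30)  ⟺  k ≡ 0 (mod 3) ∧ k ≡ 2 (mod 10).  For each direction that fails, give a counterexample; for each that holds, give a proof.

Neither direction holds.

(⟹) This fails: k = 29 gives 29 ≡ 29 (mod 30) but 29 ≡ 2 (mod 3), so the conjunction on the right does not hold.

(⟸) This fails: k = 12 satisfies both congruences on the right (12 ≡ 0 mod 3 and 12 ≡ 2 mod 10) yet 12 ≡ 12 (mod 30), not 29.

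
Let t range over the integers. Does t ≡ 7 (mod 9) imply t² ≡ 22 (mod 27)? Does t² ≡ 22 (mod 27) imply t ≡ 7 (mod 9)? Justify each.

[⇒] This fails: take t = 16. Then 16 ≡ 7 (mod 9), but 16² = 256 ≡ 13 (mod 27), not 22.

[⇐] This fails: take t = 20. Then 20² = 400 ≡ 22 (mod 27), yet 20 ≡ 2 (mod 9), not 7.

(⇒) fails and (⇐) fails.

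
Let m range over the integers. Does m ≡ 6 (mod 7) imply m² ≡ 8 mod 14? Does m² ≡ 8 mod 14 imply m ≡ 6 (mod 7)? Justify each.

(→) This fails: take m = 13. Then 13 ≡ 6 (mod 7), but 13² = 169 ≡ 1 (mod 14), not 8.

(←) This fails: take m = 8. Then 8² = 64 ≡ 8 (mod 14), yet 8 ≡ 1 (mod 7), not 6.

Neither direction holds.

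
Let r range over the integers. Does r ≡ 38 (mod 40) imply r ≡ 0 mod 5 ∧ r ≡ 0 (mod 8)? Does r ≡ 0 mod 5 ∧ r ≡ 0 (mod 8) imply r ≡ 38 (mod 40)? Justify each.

(⇒) fails and (⇐) fails.

(⇒) This fails: r = 38 gives 38 ≡ 38 (mod 40) but 38 ≡ 3 (mod 5), so the conjunction on the right does not hold.

(⇐) This fails: r = 0 satisfies both congruences on the right (0 ≡ 0 mod 5 and 0 ≡ 0 mod 8) yet 0 ≡ 0 (mod 40), not 38.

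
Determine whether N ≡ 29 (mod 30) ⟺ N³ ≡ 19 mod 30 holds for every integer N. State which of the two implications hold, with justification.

(⟹) This fails: take N = 29. Then 29 ≡ 29 (mod 30), but 29³ = 24389 ≡ 29 (mod 30), not 19.

(⟸) This fails: take N = 19. Then 19³ = 6859 ≡ 19 (mod 30), yet 19 ≡ 19 (mod 30), not 29.

Neither direction holds.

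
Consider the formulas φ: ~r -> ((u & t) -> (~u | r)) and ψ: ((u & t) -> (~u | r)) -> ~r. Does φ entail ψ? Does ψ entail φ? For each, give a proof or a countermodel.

[⇒] This fails. Under t = F, u = F, r = T, the left side is true but the right side is false.

[⇐] This fails. Under t = T, u = T, r = F, the left side is false but the right side is true.

(⇒) fails and (⇐) fails.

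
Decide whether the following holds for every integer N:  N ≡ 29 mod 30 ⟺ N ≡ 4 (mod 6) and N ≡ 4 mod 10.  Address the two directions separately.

Neither direction holds.

(→) This fails: N = 29 gives 29 ≡ 29 (mod 30) but 29 ≡ 5 (mod 6), so the conjunction on the right does not hold.

(←) This fails: N = 4 satisfies both congruences on the right (4 ≡ 4 mod 6 and 4 ≡ 4 mod 10) yet 4 ≡ 4 (mod 30), not 29.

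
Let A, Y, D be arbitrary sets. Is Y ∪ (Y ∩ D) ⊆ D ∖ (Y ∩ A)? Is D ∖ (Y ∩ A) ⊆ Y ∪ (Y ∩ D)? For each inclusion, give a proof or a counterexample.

Forward inclusion. This inclusion fails. Take A = ∅, Y = {1}, D = ∅; then 1 ∈ Y ∪ (Y ∩ D) but 1 ∉ D ∖ (Y ∩ A).

Reverse inclusion. This inclusion fails. Take A = ∅, Y = ∅, D = {1}; then 1 ∈ D ∖ (Y ∩ A) but 1 ∉ Y ∪ (Y ∩ D).

Both inclusions fail.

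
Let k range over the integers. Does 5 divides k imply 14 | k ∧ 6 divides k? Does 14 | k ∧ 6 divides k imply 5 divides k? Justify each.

(→) This fails: take k = 5. Certainly 5 ∣ 5, but 14 ∤ 5.

(←) This fails: take k = 42. Both 14 ∣ 42 and 6 ∣ 42, yet 42 is not a multiple of 5 (since 42 = 8·5 + 2), so 5 ∤ 42.

Neither direction holds.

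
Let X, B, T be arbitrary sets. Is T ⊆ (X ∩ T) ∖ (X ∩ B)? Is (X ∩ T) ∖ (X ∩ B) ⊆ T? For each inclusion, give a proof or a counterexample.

(⟸) Let x ∈ (X ∩ T) ∖ (X ∩ B). Then x ∈ X ∩ T and x ∉ B, from which x ∈ T.

(⟹) This inclusion fails. Take X = ∅, B = ∅, T = {1}; then 1 ∈ T but 1 ∉ (X ∩ T) ∖ (X ∩ B).

(⊆) fails; (⊇) holds.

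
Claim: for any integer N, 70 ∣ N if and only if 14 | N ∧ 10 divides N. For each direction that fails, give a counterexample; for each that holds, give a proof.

Equivalent; both directions hold.

(⟹) If 70 ∣ N, write N = 70q. Since 70 = 5·14, N = 14·(5q), so 14 ∣ N; and since 70 = 7·10, N = 10·(7q), so 10 ∣ N.

(⟸) Suppose 14 ∣ N and 10 ∣ N. Any common multiple of 14 and 10 is a multiple of their lcm; here lcm(14, 10) = 14·10/gcd(14, 10) = 140/2 = 70, so 70 ∣ N.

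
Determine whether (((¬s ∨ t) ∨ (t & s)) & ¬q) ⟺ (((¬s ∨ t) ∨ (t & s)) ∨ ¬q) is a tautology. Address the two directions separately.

Only the forward direction holds.

(⇒) Assume the antecedent. If t is true, ((¬s ∨ t) ∨ (t & s)) ∨ ¬q reduces to true regardless of the other variables. If t is false, the antecedent forces (t = F, s = F, q = F), and ((¬s ∨ t) ∨ (t & s)) ∨ ¬q holds there. Either way ((¬s ∨ t) ∨ (t & s)) ∨ ¬q holds.

(⇐) This fails. Under t = F, s = T, q = F, the left side is false but the right side is true.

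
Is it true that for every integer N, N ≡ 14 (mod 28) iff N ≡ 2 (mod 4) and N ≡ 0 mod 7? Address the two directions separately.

Both implications hold.

(→) Suppose N ≡ 14 (mod 28); write N = 28j + 14. Since 4 ∣ 28, reducing mod 4 gives N ≡ 14 ≡ 2 (mod 4); since 7 ∣ 28, reducing mod 7 gives N ≡ 14 ≡ 0 (mod 7).

(←) Conversely, if N ≡ 2 (mod 4) and N ≡ 0 (mod 7), then by the Chinese remainder theorem N ≡ 14 (mod 28). This is exactly N ≡ 14 (mod 28).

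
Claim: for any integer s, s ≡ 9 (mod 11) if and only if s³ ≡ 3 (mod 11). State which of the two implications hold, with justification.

(⟹) Suppose s ≡ 9 (mod 11). Write s = 11j + 9. Then (11j + 9)³ = 1331j³ + 3267j² + 2673j + 729 = 11(121j³ + 297j² + 243j + 66) + 3, so s³ ≡ 3 (mod 11).

(⟸) Conversely, suppose s³ ≡ 3 (mod 11). The only residue r in {0, …, 10} with r³ ≡ 3 (mod 11) is r = 9, so s ≡ 9 (mod 11).

Equivalent; both directions hold.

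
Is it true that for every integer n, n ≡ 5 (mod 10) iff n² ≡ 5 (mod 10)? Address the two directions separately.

(⟹) Suppose n ≡ 5 (mod 10). Write n = 10j + 5. Then (10j + 5)² = 100j² + 100j + 25 = 10(10j² + 10j + 2) + 5, so n² ≡ 5 (mod 10).

(⟸) Conversely, suppose n² ≡ 5 (mod 10). The only residue r in {0, …, 9} with r² ≡ 5 (mod 10) is r = 5, so n ≡ 5 (mod 10).

Both directions hold.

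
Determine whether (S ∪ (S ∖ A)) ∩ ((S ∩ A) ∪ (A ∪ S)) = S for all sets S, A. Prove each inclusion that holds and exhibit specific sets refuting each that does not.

(⟹) Let x ∈ (S ∪ (S ∖ A)) ∩ ((S ∩ A) ∪ (A ∪ S)). Then either x ∈ S and x ∉ A; or x ∈ S ∩ A. In each case x ∈ S, so (S ∪ (S ∖ A)) ∩ ((S ∩ A) ∪ (A ∪ S)) ⊆ S.

(⟸) Let x ∈ S. Then either x ∈ S and x ∉ A; or x ∈ S ∩ A. In each case x ∈ (S ∪ (S ∖ A)) ∩ ((S ∩ A) ∪ (A ∪ S)), so S ⊆ (S ∪ (S ∖ A)) ∩ ((S ∩ A) ∪ (A ∪ S)).

The two sets are equal.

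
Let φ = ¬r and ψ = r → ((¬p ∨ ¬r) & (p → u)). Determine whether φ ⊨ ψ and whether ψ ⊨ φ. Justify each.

Forward direction. Assume the antecedent. If p is true, the antecedent forces (p = T, r = F, u = F) or (p = T, r = F, u = T), and r → ((¬p ∨ ¬r) & (p → u)) holds there. If p is false, r → ((¬p ∨ ¬r) & (p → u)) reduces to true regardless of the other variables. Either way r → ((¬p ∨ ¬r) & (p → u)) holds.

Converse. This fails. Under p = F, r = T, u = F, the left side is false but the right side is true.

Only the forward implication holds.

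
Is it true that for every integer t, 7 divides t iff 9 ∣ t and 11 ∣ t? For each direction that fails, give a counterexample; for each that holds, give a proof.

Forward direction. This fails: take t = 7. Certainly 7 ∣ 7, but 9 ∤ 7.

Converse. This fails: take t = 99. Both 9 ∣ 99 and 11 ∣ 99, yet 99 is not a multiple of 7 (since 99 = 14·7 + 1), so 7 ∤ 99.

Both directions fail.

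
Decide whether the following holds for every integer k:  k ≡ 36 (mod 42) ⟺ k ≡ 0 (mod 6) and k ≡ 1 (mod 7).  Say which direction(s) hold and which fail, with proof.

Equivalent; both directions hold.

[⇒] Suppose k ≡ 36 (mod 42); write k = 42j + 36. Since 6 ∣ 42, reducing mod 6 gives k ≡ 36 ≡ 0 (mod 6); since 7 ∣ 42, reducing mod 7 gives k ≡ 36 ≡ 1 (mod 7).

[⇐] Conversely, if k ≡ 0 (mod 6) and k ≡ 1 (mod 7), then by the Chinese remainder theorem k ≡ 36 (mod 42). This is exactly k ≡ 36 (mod 42).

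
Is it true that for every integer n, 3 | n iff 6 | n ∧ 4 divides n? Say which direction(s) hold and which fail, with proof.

Forward direction. This fails: take n = 3. Certainly 3 ∣ 3, but 6 ∤ 3.

Converse. Suppose 6 ∣ n and 4 ∣ n. Any common multiple of 6 and 4 is a multiple of their lcm; here lcm(6, 4) = 6·4/gcd(6, 4) = 24/2 = 12, so 12 ∣ n. Since 3 ∣ 12, it follows that 3 ∣ n.

(⇒) fails; (⇐) holds.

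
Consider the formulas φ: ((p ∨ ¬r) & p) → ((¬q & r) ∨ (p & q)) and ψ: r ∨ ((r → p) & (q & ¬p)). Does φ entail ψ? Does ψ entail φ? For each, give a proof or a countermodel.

(⇒) fails; (⇐) holds.

(←) Assume the antecedent. If p is true, the antecedent forces (p = T, q = F, r = T) or (p = T, q = T, r = T), and the consequent holds there. If p is false, the consequent reduces to true regardless of the other variables. Either way the consequent holds.

(→) This fails. Under p = F, q = F, r = F, the left side is true but the right side is false.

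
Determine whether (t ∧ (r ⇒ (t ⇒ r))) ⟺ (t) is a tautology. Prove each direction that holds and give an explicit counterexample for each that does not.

(⇒) Assume the antecedent. If r is true, the antecedent forces (r = T, t = T), and t holds there. If r is false, the antecedent forces (r = F, t = T), and t holds there. Either way t holds.

(⇐) Assume the antecedent. If r is true, the antecedent forces (r = T, t = T), and t ∧ (r ⇒ (t ⇒ r)) holds there. If r is false, the antecedent forces (r = F, t = T), and t ∧ (r ⇒ (t ⇒ r)) holds there. Either way t ∧ (r ⇒ (t ⇒ r)) holds.

Both directions hold; the statement is true.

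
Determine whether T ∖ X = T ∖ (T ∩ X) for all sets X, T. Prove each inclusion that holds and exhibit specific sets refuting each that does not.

The two sets are equal.

(⟹) Let x ∈ T ∖ X. Then x ∈ T and x ∉ X, from which x ∈ T ∖ (T ∩ X).

(⟸) Let x ∈ T ∖ (T ∩ X). Then x ∈ T and x ∉ X, from which x ∈ T ∖ X.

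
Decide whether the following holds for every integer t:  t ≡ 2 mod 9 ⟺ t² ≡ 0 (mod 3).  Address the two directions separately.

Forward direction. This fails: take t = 2. Then 2 ≡ 2 (mod 9), but 2² = 4 ≡ 1 (mod 3), not 0.

Converse. This fails: take t = 0. Then 0² = 0 ≡ 0 (mod 3), yet 0 ≡ 0 (mod 9), not 2.

Neither direction holds.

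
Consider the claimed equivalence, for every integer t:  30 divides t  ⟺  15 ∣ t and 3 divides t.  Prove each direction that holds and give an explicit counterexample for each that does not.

Forward direction. If 30 ∣ t, write t = 30q. Since 30 = 2·15, t = 15·(2q), so 15 ∣ t; and since 30 = 10·3, t = 3·(10q), so 3 ∣ t.

Converse. This fails: take t = 15. Both 15 ∣ 15 and 3 ∣ 15, yet 15 is not a multiple of 30 (since 15 = 0·30 + 15), so 30 ∤ 15.

Only the forward implication holds.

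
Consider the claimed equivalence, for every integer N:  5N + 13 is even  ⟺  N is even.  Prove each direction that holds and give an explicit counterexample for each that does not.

(⟹) This fails: N = 7 gives 5N + 13 = 48, which is even, but 7 is odd, not even.

(⟸) This also fails: N = 0 is even, but 5N + 13 = 13 is odd, not even.

Neither implication holds.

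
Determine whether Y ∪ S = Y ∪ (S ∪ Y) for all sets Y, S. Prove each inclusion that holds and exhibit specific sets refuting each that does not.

(⟹) Let x ∈ Y ∪ S. Then either x ∈ Y and x ∉ S; or x ∈ S and x ∉ Y; or x ∈ Y ∩ S. In each case x ∈ Y ∪ (S ∪ Y), so Y ∪ S ⊆ Y ∪ (S ∪ Y).

(⟸) Let x ∈ Y ∪ (S ∪ Y). Then either x ∈ Y and x ∉ S; or x ∈ S and x ∉ Y; or x ∈ Y ∩ S. In each case x ∈ Y ∪ S, so Y ∪ (S ∪ Y) ⊆ Y ∪ S.

The two sets are equal.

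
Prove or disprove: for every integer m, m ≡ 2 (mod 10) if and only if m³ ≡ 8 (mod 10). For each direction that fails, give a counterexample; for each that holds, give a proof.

Both implications hold.

(⟹) Suppose m ≡ 2 (mod 10). Write m = 10j + 2. Then (10j + 2)³ = 1000j³ + 600j² + 120j + 8 = 10(100j³ + 60j² + 12j) + 8, so m³ ≡ 8 (mod 10).

(⟸) Conversely, suppose m³ ≡ 8 (mod 10). The only residue r in {0, …, 9} with r³ ≡ 8 (mod 10) is r = 2, so m ≡ 2 (mod 10).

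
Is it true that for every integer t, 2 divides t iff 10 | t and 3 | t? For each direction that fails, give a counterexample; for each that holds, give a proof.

The forward direction fails; the converse holds.

(⇒) This fails: take t = 2. Certainly 2 ∣ 2, but 10 ∤ 2.

(⇐) Suppose 10 ∣ t and 3 ∣ t. Any common multiple of 10 and 3 is a multiple of their lcm; here gcd(10, 3) = 1, so lcm(10, 3) = 10·3 = 30, so 30 ∣ t. Since 2 ∣ 30, it follows that 2 ∣ t.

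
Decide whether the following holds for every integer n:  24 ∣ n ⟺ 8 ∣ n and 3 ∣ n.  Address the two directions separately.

Forward direction. If 24 ∣ n, write n = 24q. Since 24 = 3·8, n = 8·(3q), so 8 ∣ n; and since 24 = 8·3, n = 3·(8q), so 3 ∣ n.

Converse. Suppose 8 ∣ n and 3 ∣ n. Any common multiple of 8 and 3 is a multiple of their lcm; here gcd(8, 3) = 1, so lcm(8, 3) = 8·3 = 24, so 24 ∣ n.

Both directions hold; the statement is true.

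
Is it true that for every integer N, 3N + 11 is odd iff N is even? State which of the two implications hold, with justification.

(⟹) Suppose 3N + 11 is odd. Since 3 is odd, 3N and N have the same parity, so 3N + 11 ≡ N + 11 (mod 2). As 11 is odd, 3N + 11 is odd exactly when N is even. Thus N is even.

(⟸) Conversely, suppose N is even; write N = 2j. Then 3N + 11 = 3·(2j) + 11 = 2·3j + 11, which is odd.

Both directions hold.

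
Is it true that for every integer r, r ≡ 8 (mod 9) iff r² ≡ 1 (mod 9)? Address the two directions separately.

[⇒] Suppose r ≡ 8 (mod 9). Write r = 9j + 8. Then (9j + 8)² = 81j² + 144j + 64 = 9(9j² + 16j + 7) + 1, so r² ≡ 1 (mod 9).

[⇐] This fails: take r = 1. Then 1² = 1 ≡ 1 (mod 9), yet 1 ≡ 1 (mod 9), not 8.

Not equivalent: only (⇒) holds.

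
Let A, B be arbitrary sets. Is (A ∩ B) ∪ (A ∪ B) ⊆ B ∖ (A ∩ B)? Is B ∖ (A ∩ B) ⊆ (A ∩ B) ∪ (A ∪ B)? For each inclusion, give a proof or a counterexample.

(⊆) fails; (⊇) holds.

Forward inclusion. This inclusion fails. Take A = {1}, B = ∅; then 1 ∈ (A ∩ B) ∪ (A ∪ B) but 1 ∉ B ∖ (A ∩ B).

Reverse inclusion. Let x ∈ B ∖ (A ∩ B). Then x ∈ B and x ∉ A, from which x ∈ (A ∩ B) ∪ (A ∪ B).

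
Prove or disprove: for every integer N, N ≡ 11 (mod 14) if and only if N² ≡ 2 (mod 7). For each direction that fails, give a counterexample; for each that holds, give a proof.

Not equivalent: only (⇒) holds.

[⇒] Suppose N ≡ 11 (mod 14). Then N² ≡ 11² = 121 (mod 14), and since 7 ∣ 14, also N² ≡ 2 (mod 7).

[⇐] This fails: take N = 3. Then 3² = 9 ≡ 2 (mod 7), yet 3 ≡ 3 (mod 14), not 11.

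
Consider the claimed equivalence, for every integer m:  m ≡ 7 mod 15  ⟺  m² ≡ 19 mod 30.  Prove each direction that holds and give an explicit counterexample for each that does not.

[⇒] This fails: take m = 22. Then 22 ≡ 7 (mod 15), but 22² = 484 ≡ 4 (mod 30), not 19.

[⇐] This fails: take m = 13. Then 13² = 169 ≡ 19 (mod 30), yet 13 ≡ 13 (mod 15), not 7.

Both directions fail.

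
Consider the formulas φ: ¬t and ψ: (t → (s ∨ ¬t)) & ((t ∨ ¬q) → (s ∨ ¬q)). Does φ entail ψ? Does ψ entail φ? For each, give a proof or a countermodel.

(→) Assume the antecedent. If s is true, the consequent reduces to true regardless of the other variables. If s is false, the antecedent forces (s = F, t = F, q = F) or (s = F, t = F, q = T), and the consequent holds there. Either way the consequent holds.

(←) This fails. Under s = T, t = T, q = F, the left side is false but the right side is true.

Not equivalent: only (⇒) holds.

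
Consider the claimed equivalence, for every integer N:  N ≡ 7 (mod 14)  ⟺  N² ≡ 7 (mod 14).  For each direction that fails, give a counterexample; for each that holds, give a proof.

Both directions hold; the statement is true.

[⇒] Suppose N ≡ 7 (mod 14). Write N = 14j + 7. Then (14j + 7)² = 196j² + 196j + 49 = 14(14j² + 14j + 3) + 7, so N² ≡ 7 (mod 14).

[⇐] Conversely, suppose N² ≡ 7 (mod 14). The only residue r in {0, …, 13} with r² ≡ 7 (mod 14) is r = 7, so N ≡ 7 (mod 14).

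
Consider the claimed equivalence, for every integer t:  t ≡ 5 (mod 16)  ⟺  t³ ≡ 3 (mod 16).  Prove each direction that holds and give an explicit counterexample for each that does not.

Neither direction holds.

Forward direction. This fails: take t = 5. Then 5 ≡ 5 (mod 16), but 5³ = 125 ≡ 13 (mod 16), not 3.

Converse. This fails: take t = 11. Then 11³ = 1331 ≡ 3 (mod 16), yet 11 ≡ 11 (mod 16), not 5.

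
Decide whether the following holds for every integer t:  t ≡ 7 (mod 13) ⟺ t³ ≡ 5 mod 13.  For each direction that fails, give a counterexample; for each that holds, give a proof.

Only the forward implication holds.

(⇒) Suppose t ≡ 7 (mod 13). Write t = 13j + 7. Then (13j + 7)³ = 2197j³ + 3549j² + 1911j + 343 = 13(169j³ + 273j² + 147j + 26) + 5, so t³ ≡ 5 (mod 13).

(⇐) This fails: take t = 8. Then 8³ = 512 ≡ 5 (mod 13), yet 8 ≡ 8 (mod 13), not 7.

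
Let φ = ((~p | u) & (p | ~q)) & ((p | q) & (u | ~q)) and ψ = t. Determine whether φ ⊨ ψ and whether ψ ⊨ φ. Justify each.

(⟹) This fails. Under p = T, q = F, t = F, u = T, the left side is true but the right side is false.

(⟸) This fails. Under p = F, q = F, t = T, u = F, the left side is false but the right side is true.

Neither implication holds.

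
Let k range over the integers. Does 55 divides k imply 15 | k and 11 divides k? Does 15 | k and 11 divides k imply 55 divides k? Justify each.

Forward direction. This fails: take k = 55. Certainly 55 ∣ 55, but 15 ∤ 55.

Converse. Suppose 15 ∣ k and 11 ∣ k. Any common multiple of 15 and 11 is a multiple of their lcm; here gcd(15, 11) = 1, so lcm(15, 11) = 15·11 = 165, so 165 ∣ k. Since 55 ∣ 165, it follows that 55 ∣ k.

Only the converse holds.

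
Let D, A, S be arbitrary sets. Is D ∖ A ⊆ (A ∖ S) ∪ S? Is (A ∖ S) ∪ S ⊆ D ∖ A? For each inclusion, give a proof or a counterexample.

(⟹) This inclusion fails. Take D = {1}, A = ∅, S = ∅; then 1 ∈ D ∖ A but 1 ∉ (A ∖ S) ∪ S.

(⟸) This inclusion fails. Take D = ∅, A = {1}, S = ∅; then 1 ∈ (A ∖ S) ∪ S but 1 ∉ D ∖ A.

Both inclusions fail.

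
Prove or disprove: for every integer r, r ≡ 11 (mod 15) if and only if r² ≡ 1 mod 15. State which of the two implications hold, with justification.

Only the forward direction holds.

[⇒] Suppose r ≡ 11 (mod 15). Write r = 15j + 11. Then (15j + 11)² = 225j² + 330j + 121 = 15(15j² + 22j + 8) + 1, so r² ≡ 1 (mod 15).

[⇐] This fails: take r = 1. Then 1² = 1 ≡ 1 (mod 15), yet 1 ≡ 1 (mod 15), not 11.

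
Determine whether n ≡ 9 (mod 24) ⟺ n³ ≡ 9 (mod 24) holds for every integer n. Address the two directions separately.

(⇐) Suppose n³ ≡ 9 (mod 24). The only residue r in {0, …, 23} with r³ ≡ 9 (mod 24) is r = 9, so n ≡ 9 (mod 24).

(⇒) Suppose n ≡ 9 (mod 24). Write n = 24j + 9. Then (24j + 9)³ = 13824j³ + 15552j² + 5832j + 729 = 24(576j³ + 648j² + 243j + 30) + 9, so n³ ≡ 9 (mod 24).

Both directions hold.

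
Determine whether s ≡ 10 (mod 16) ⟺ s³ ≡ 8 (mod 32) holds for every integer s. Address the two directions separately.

Only the forward direction holds.

(→) Suppose s ≡ 10 (mod 16). Working modulo 32, s ∈ {10, 26}; for each such r, r³ ≡ 8 (mod 32).

(←) This fails: take s = 2. Then 2³ = 8 ≡ 8 (mod 32), yet 2 ≡ 2 (mod 16), not 10.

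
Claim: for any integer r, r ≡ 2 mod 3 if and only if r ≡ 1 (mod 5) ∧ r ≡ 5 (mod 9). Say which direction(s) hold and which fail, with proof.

(⇒) This fails: r = 32 gives 32 ≡ 2 (mod 3) but 32 ≡ 2 (mod 5), so the conjunction on the right does not hold.

(⇐) Conversely, if r ≡ 1 (mod 5) and r ≡ 5 (mod 9), then by the Chinese remainder theorem r ≡ 41 (mod 45). Since 41 ≡ 2 (mod 3) and 3 ∣ 45, we get r ≡ 2 (mod 3).

Only the converse holds.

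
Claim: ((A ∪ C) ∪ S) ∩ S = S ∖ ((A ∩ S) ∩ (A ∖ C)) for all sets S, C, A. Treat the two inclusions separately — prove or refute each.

Forward inclusion. This inclusion fails. Take S = {1}, C = ∅, A = {1}; then 1 ∈ ((A ∪ C) ∪ S) ∩ S but 1 ∉ S ∖ ((A ∩ S) ∩ (A ∖ C)).

Reverse inclusion. Let x ∈ S ∖ ((A ∩ S) ∩ (A ∖ C)). Then either x ∈ S and x ∉ C, A; or x ∈ S ∩ C and x ∉ A; or x ∈ S ∩ C ∩ A. In each case x ∈ ((A ∪ C) ∪ S) ∩ S, so S ∖ ((A ∩ S) ∩ (A ∖ C)) ⊆ ((A ∪ C) ∪ S) ∩ S.

(⊆) fails; (⊇) holds.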